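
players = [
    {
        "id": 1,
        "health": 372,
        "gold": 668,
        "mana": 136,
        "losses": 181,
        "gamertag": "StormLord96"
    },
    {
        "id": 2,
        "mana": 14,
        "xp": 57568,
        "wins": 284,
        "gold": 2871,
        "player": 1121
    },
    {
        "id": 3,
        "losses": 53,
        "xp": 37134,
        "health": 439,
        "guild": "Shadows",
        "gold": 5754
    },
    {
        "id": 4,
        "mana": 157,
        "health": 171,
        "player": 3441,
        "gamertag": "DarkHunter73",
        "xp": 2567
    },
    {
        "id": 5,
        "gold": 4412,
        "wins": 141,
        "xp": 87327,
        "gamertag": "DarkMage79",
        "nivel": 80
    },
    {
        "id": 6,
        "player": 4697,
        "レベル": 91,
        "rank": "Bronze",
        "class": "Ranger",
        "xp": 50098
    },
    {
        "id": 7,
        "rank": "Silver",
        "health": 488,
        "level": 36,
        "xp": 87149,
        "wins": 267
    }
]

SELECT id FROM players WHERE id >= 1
[1, 2, 3, 4, 5, 6, 7]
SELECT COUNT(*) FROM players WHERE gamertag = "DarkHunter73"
1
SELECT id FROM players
[1, 2, 3, 4, 5, 6, 7]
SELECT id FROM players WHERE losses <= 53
[3]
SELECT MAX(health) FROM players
488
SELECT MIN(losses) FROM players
53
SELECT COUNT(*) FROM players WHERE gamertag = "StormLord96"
1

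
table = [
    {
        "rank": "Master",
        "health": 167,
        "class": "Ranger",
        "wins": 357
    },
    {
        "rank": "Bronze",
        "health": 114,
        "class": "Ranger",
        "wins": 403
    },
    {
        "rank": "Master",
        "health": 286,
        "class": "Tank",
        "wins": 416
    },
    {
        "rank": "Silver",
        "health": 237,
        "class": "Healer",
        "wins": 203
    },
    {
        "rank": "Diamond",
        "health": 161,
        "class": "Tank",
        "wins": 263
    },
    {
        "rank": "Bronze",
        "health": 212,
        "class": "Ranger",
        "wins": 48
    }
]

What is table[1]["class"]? "Ranger"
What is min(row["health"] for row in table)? 114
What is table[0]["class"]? "Ranger"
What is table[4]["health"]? 161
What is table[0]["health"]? 167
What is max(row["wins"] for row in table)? 416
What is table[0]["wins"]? 357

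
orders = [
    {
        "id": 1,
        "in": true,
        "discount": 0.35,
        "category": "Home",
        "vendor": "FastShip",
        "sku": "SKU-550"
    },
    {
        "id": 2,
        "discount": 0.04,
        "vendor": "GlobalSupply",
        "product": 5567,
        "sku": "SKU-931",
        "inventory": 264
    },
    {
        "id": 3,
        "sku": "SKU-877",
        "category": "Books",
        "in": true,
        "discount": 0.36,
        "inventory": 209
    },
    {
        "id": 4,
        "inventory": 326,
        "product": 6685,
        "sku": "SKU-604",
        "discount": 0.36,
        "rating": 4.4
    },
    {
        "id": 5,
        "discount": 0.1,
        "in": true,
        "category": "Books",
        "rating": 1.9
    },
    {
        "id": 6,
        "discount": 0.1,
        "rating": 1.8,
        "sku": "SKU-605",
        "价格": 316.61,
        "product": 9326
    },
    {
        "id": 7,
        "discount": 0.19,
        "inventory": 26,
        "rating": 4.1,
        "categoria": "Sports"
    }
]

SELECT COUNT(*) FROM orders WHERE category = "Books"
2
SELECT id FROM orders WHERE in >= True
[1, 3, 5]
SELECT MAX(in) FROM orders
True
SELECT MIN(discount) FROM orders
0.04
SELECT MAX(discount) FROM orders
0.36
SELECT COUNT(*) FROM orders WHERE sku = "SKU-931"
1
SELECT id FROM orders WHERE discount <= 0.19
[2, 5, 6, 7]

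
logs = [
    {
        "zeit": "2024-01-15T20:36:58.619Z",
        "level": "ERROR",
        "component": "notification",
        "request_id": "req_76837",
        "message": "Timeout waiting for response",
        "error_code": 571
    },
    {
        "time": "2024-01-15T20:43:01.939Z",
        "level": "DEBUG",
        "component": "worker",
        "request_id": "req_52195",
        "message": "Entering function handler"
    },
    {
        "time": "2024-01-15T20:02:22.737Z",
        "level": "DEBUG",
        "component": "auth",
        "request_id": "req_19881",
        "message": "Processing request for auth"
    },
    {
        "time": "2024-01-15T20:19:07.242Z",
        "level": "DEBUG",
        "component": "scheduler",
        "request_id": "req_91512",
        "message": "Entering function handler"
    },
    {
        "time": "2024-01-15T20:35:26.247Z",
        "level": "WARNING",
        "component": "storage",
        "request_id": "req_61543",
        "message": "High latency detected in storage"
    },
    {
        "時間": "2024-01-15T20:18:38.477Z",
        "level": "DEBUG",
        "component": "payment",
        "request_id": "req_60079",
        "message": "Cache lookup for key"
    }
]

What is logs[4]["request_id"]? "req_61543"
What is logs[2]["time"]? "2024-01-15T20:02:22.737Z"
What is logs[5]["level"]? "DEBUG"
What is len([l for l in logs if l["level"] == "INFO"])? 0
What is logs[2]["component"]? "auth"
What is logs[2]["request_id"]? "req_19881"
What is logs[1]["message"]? "Entering function handler"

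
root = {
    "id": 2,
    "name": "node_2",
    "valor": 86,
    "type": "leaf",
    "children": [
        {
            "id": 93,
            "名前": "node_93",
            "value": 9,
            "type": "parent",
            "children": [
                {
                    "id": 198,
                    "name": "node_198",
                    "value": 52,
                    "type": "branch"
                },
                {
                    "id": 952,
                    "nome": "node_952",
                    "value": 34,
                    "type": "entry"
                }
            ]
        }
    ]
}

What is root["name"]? "node_2"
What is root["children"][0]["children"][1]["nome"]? "node_952"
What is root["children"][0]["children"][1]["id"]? 952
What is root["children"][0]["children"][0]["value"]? 52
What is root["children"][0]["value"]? 9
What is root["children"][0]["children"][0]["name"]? "node_198"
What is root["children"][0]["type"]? "parent"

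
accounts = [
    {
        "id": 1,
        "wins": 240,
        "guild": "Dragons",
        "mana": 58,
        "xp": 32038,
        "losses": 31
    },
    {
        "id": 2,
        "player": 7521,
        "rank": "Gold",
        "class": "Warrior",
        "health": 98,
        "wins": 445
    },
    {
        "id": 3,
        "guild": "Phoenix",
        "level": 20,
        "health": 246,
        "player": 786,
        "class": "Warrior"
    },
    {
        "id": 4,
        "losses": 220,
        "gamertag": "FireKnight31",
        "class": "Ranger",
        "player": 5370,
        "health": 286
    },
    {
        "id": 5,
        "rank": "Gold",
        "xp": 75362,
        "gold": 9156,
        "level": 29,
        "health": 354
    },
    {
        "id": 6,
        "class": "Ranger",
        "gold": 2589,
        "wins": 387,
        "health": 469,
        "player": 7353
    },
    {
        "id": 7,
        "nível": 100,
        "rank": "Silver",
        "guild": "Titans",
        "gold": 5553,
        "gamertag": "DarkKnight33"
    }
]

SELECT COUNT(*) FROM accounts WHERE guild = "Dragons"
1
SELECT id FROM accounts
[1, 2, 3, 4, 5, 6, 7]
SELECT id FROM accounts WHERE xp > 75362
[]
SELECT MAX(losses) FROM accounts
220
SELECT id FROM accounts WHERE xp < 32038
[]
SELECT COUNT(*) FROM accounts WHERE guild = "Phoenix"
1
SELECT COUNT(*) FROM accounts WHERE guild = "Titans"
1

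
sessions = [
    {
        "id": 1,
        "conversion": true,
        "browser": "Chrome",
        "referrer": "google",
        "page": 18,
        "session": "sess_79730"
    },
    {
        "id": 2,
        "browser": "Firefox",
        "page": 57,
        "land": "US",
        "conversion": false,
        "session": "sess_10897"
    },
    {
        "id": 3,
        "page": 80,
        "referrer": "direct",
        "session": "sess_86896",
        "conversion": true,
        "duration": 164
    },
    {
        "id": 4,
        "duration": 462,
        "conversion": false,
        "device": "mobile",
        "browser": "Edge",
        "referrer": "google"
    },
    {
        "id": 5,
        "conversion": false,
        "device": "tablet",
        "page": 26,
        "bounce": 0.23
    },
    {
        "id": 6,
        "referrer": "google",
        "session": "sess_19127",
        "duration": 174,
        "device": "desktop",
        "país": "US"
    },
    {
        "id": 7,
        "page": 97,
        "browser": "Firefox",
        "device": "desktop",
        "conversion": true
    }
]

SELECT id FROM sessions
[1, 2, 3, 4, 5, 6, 7]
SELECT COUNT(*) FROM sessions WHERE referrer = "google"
3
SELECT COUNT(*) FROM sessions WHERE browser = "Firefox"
2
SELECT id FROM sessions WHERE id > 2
[3, 4, 5, 6, 7]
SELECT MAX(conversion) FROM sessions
True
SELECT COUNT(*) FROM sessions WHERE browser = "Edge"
1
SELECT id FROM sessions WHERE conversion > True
[]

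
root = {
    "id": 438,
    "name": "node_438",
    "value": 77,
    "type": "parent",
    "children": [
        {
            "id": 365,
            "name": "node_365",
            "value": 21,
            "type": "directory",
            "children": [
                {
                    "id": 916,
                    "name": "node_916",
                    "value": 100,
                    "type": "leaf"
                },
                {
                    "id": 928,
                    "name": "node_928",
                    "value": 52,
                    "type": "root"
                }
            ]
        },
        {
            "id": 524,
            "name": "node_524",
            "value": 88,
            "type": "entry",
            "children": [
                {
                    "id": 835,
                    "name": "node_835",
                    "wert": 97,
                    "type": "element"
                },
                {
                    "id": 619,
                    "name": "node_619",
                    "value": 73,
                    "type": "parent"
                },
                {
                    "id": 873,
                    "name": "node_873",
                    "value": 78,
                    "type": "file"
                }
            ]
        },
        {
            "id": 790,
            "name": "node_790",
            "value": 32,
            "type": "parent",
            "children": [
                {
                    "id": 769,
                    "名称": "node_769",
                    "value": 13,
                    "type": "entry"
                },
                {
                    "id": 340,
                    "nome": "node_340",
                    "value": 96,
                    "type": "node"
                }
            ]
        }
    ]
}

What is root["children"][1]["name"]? "node_524"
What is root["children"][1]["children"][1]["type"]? "parent"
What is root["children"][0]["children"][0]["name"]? "node_916"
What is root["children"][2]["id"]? 790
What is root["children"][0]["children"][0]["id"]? 916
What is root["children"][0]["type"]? "directory"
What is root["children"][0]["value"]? 21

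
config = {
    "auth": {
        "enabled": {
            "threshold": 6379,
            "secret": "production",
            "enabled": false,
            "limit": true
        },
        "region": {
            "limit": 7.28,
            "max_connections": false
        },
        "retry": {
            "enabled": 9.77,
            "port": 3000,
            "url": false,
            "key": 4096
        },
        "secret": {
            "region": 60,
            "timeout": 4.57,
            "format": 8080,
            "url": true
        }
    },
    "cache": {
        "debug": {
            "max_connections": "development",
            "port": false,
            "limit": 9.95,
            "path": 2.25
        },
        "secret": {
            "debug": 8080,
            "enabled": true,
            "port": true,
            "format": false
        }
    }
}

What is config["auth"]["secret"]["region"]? 60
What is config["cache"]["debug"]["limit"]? 9.95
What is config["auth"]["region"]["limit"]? 7.28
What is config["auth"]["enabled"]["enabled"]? False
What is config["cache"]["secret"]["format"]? False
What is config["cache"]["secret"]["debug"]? 8080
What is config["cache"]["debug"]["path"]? 2.25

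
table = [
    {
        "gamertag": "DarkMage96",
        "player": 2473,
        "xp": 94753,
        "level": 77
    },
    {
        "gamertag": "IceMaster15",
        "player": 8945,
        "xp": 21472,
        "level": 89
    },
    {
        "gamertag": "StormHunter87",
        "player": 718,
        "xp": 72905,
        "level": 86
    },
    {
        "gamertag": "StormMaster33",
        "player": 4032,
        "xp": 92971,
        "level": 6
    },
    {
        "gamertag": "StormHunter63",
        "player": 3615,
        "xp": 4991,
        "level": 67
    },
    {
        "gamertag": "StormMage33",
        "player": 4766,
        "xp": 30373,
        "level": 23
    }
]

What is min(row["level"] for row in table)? 6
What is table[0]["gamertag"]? "DarkMage96"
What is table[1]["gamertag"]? "IceMaster15"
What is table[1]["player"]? 8945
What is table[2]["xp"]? 72905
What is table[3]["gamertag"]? "StormMaster33"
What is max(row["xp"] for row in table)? 94753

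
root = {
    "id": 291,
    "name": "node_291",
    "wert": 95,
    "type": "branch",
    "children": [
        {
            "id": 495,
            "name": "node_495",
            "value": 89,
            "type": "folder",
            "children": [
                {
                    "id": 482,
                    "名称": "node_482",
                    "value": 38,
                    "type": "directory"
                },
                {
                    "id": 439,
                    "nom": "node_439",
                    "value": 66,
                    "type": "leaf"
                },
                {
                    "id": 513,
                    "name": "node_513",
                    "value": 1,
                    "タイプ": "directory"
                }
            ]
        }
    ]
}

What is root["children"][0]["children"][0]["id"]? 482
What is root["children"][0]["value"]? 89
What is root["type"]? "branch"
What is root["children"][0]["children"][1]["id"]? 439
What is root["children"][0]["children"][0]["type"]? "directory"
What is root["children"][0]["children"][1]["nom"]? "node_439"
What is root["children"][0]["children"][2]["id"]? 513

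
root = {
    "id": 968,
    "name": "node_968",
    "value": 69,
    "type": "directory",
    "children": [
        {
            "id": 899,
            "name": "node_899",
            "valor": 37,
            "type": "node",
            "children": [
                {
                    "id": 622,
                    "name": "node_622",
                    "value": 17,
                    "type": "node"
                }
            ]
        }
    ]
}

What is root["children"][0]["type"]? "node"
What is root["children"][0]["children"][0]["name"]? "node_622"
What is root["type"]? "directory"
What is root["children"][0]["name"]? "node_899"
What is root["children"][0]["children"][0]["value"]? 17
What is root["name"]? "node_968"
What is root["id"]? 968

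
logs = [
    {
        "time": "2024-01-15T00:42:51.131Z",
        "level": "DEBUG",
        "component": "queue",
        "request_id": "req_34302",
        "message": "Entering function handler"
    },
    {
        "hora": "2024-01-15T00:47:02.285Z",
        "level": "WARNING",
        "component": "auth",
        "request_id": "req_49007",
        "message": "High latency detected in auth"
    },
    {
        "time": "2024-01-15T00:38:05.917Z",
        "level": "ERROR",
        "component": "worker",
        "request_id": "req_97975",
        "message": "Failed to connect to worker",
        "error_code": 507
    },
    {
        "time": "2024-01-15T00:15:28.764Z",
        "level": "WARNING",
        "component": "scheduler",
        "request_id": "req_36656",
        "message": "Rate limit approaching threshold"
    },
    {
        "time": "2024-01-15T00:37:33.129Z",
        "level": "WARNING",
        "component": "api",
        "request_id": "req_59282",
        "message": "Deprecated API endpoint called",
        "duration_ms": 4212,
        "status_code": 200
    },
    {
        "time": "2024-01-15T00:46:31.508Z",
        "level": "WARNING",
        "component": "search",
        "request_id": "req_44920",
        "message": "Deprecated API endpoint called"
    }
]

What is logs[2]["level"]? "ERROR"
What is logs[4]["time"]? "2024-01-15T00:37:33.129Z"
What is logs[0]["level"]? "DEBUG"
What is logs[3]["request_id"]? "req_36656"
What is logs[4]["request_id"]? "req_59282"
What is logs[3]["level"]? "WARNING"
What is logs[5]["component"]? "search"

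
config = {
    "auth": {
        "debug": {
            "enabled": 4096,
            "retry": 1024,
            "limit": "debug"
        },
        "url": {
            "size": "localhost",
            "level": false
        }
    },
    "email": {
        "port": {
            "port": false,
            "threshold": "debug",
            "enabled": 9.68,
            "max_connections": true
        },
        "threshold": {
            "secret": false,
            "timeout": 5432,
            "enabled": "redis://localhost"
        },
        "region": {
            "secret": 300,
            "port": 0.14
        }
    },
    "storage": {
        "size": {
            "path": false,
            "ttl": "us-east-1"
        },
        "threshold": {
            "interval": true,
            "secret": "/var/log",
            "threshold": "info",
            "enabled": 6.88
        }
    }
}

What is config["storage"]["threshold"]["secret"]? "/var/log"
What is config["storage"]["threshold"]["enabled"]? 6.88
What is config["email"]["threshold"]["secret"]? False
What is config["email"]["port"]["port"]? False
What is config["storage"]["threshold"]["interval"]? True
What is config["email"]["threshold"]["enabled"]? "redis://localhost"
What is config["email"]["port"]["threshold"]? "debug"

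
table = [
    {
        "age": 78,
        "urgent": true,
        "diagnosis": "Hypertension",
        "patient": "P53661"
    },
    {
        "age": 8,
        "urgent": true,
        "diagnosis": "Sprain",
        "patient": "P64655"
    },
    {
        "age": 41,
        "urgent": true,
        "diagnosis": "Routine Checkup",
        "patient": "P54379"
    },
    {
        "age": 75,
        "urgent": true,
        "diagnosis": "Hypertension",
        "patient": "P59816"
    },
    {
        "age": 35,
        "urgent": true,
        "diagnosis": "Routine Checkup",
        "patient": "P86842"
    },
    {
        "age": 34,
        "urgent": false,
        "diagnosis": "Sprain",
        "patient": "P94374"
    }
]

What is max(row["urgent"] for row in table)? True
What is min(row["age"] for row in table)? 8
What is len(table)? 6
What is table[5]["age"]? 34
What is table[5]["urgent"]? False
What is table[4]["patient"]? "P86842"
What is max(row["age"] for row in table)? 78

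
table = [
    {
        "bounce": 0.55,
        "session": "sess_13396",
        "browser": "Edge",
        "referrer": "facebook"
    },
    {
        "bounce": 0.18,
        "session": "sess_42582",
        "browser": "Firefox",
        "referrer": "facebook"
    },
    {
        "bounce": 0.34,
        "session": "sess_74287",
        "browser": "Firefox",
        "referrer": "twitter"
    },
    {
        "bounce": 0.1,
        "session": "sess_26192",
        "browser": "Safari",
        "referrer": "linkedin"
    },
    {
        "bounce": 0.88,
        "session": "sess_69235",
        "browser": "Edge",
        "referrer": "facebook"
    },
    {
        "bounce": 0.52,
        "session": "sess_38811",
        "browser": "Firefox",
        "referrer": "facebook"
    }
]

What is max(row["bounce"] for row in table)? 0.88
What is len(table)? 6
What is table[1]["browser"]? "Firefox"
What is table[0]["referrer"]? "facebook"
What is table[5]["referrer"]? "facebook"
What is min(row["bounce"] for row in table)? 0.1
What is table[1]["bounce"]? 0.18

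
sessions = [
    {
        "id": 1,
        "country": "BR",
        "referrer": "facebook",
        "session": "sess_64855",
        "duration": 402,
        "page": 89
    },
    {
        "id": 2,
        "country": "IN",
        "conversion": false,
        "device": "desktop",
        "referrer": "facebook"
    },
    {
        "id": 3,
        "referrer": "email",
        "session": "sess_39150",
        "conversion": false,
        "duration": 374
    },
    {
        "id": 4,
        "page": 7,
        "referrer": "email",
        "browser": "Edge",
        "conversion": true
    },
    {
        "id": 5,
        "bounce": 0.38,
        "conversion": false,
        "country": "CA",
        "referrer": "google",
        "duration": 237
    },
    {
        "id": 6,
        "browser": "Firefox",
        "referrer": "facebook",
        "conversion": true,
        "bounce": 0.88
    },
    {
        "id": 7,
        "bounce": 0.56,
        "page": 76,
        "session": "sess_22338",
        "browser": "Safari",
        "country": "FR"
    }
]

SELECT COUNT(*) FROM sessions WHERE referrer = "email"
2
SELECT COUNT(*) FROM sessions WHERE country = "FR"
1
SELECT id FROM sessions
[1, 2, 3, 4, 5, 6, 7]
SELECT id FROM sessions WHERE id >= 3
[3, 4, 5, 6, 7]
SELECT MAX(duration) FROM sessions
402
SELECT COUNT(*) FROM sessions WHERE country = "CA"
1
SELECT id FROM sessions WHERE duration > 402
[]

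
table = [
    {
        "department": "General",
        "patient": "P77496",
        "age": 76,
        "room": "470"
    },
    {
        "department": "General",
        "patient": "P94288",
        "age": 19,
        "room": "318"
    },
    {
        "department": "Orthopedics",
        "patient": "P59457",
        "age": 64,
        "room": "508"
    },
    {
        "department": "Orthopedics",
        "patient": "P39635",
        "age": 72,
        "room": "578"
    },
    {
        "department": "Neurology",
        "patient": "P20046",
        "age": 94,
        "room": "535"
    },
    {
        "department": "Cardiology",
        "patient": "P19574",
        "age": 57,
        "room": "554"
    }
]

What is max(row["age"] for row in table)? 94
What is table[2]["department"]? "Orthopedics"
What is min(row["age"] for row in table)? 19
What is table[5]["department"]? "Cardiology"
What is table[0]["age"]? 76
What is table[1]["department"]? "General"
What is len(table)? 6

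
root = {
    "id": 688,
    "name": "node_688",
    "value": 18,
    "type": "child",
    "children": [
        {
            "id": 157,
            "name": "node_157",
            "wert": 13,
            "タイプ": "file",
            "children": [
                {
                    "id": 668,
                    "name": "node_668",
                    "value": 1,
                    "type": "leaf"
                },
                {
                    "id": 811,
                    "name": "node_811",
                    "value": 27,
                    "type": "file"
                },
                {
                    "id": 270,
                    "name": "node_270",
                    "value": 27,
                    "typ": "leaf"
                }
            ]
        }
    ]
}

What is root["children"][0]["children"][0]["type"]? "leaf"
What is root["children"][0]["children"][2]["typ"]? "leaf"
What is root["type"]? "child"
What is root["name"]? "node_688"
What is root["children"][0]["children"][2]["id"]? 270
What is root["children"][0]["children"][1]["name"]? "node_811"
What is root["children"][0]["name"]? "node_157"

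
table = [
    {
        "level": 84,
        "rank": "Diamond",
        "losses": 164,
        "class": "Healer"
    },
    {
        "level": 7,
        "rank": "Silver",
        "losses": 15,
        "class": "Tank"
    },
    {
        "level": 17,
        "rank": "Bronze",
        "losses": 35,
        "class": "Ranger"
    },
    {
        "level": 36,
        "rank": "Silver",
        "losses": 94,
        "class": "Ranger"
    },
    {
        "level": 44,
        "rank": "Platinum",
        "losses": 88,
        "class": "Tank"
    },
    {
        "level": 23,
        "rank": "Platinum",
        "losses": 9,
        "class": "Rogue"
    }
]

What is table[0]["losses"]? 164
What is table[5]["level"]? 23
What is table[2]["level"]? 17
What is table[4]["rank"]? "Platinum"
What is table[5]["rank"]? "Platinum"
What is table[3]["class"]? "Ranger"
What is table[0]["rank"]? "Diamond"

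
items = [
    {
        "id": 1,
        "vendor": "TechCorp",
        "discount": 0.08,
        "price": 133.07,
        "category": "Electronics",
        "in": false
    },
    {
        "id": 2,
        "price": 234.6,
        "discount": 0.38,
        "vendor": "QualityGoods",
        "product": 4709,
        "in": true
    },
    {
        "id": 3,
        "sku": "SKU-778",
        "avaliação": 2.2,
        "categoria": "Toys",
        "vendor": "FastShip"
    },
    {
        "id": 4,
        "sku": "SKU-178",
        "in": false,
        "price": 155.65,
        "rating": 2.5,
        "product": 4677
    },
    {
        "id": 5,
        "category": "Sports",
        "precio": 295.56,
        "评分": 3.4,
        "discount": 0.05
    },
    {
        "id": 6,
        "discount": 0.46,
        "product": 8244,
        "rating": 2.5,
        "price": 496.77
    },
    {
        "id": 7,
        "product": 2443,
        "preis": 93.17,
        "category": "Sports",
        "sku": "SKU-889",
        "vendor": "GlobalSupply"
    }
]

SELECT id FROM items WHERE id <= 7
[1, 2, 3, 4, 5, 6, 7]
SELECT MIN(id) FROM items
1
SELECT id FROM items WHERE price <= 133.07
[1]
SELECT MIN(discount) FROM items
0.05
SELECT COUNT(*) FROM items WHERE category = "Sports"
2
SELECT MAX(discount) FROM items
0.46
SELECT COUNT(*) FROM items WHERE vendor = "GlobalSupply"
1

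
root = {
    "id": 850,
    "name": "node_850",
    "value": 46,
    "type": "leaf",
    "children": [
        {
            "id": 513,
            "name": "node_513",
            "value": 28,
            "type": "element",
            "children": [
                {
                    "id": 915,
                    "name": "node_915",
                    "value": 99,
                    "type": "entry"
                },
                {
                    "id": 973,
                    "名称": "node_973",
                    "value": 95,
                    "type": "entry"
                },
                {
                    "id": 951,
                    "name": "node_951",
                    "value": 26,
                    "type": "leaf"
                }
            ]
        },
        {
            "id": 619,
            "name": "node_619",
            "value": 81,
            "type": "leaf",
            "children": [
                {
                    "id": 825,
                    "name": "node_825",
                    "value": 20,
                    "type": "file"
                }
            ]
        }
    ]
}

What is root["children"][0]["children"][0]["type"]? "entry"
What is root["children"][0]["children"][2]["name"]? "node_951"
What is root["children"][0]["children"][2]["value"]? 26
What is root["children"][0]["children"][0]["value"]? 99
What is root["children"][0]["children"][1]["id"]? 973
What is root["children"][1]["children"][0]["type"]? "file"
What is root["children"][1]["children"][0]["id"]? 825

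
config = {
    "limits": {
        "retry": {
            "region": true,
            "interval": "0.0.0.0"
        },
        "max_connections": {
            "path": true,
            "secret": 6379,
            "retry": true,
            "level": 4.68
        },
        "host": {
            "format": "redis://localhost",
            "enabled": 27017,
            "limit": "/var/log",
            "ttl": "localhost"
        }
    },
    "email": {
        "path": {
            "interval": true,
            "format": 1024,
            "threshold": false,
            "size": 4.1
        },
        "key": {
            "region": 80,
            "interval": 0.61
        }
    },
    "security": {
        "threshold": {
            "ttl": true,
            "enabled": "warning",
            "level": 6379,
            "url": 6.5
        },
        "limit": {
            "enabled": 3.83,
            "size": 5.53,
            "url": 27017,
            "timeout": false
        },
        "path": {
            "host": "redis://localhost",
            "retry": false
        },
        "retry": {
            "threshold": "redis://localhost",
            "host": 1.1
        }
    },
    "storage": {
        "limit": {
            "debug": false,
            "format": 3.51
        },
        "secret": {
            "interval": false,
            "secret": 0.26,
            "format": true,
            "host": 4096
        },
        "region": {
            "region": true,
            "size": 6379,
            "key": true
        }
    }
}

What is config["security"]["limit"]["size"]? 5.53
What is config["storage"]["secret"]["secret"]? 0.26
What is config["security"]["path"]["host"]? "redis://localhost"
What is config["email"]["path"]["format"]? 1024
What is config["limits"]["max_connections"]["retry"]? True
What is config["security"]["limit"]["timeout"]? False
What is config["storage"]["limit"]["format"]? 3.51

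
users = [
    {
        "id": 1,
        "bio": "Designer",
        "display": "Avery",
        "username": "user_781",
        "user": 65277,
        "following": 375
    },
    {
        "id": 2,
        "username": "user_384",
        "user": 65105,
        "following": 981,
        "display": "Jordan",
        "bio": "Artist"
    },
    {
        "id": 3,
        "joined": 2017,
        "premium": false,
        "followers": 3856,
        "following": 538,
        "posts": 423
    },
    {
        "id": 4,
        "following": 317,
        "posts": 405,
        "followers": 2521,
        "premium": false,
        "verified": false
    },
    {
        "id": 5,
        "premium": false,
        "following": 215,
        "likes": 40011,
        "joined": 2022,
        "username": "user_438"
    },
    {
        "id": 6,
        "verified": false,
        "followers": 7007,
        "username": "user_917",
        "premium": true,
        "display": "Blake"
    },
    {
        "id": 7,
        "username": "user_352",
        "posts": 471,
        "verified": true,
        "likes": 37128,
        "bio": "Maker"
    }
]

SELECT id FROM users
[1, 2, 3, 4, 5, 6, 7]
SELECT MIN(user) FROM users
65105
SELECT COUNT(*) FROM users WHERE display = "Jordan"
1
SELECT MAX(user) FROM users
65277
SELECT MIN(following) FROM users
215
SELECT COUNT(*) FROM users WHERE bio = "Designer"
1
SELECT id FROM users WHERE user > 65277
[]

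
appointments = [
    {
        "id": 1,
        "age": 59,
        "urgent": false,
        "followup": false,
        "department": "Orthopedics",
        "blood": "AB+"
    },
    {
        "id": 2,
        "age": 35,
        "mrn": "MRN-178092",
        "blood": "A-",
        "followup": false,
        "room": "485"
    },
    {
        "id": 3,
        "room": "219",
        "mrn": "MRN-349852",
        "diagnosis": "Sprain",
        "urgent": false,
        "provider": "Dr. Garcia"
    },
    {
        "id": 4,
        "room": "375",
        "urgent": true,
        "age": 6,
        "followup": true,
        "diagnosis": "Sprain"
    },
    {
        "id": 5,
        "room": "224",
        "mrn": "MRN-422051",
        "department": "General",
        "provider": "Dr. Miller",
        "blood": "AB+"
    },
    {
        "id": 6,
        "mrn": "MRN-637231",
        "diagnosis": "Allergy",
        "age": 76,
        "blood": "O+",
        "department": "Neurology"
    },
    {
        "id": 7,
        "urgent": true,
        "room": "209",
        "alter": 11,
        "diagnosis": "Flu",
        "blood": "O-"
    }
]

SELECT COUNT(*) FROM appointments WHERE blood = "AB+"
2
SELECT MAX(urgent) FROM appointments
True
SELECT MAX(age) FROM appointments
76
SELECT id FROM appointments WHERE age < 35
[4]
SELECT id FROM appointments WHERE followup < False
[]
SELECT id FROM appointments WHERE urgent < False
[]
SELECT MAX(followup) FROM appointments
True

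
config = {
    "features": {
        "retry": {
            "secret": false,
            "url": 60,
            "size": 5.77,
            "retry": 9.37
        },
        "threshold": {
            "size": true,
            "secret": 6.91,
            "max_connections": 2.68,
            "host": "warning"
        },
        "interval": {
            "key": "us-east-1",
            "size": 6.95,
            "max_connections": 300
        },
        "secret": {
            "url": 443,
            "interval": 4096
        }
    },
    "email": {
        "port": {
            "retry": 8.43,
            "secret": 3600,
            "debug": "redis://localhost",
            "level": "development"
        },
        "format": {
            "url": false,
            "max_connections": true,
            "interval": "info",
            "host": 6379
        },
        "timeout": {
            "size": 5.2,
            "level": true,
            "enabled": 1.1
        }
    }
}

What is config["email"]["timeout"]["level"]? True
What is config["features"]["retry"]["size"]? 5.77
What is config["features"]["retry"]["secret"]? False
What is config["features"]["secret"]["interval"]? 4096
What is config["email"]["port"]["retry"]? 8.43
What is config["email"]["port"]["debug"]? "redis://localhost"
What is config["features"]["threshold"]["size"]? True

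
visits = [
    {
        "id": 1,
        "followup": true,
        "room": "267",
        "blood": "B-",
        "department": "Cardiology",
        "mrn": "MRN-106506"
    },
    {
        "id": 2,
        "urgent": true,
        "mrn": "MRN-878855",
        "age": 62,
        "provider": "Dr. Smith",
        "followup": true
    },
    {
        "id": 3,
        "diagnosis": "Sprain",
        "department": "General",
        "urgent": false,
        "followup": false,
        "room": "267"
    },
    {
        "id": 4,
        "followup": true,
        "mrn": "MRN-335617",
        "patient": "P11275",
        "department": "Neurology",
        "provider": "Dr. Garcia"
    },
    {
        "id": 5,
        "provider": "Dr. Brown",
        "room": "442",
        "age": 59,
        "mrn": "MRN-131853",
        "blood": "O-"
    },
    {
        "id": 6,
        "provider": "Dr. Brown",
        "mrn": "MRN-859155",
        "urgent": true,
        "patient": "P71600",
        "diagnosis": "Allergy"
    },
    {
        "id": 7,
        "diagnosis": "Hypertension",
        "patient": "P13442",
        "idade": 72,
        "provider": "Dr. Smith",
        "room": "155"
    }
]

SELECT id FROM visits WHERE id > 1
[2, 3, 4, 5, 6, 7]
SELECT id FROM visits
[1, 2, 3, 4, 5, 6, 7]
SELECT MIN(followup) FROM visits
False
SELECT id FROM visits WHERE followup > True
[]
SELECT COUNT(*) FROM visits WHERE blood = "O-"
1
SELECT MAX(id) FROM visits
7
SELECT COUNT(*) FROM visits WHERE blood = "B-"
1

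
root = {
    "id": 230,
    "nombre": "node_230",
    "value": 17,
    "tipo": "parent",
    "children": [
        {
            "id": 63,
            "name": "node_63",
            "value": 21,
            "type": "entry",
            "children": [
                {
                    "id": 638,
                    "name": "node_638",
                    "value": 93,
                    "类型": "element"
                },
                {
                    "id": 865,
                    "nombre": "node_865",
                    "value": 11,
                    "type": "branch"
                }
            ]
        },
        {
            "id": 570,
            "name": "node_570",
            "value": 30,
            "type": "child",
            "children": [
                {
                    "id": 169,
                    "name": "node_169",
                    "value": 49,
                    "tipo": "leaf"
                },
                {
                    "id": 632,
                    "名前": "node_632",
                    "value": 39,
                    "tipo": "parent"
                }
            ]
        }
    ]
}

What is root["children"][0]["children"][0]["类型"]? "element"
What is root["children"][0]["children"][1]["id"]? 865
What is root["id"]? 230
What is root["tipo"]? "parent"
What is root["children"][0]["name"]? "node_63"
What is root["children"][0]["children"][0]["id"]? 638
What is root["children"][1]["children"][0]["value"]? 49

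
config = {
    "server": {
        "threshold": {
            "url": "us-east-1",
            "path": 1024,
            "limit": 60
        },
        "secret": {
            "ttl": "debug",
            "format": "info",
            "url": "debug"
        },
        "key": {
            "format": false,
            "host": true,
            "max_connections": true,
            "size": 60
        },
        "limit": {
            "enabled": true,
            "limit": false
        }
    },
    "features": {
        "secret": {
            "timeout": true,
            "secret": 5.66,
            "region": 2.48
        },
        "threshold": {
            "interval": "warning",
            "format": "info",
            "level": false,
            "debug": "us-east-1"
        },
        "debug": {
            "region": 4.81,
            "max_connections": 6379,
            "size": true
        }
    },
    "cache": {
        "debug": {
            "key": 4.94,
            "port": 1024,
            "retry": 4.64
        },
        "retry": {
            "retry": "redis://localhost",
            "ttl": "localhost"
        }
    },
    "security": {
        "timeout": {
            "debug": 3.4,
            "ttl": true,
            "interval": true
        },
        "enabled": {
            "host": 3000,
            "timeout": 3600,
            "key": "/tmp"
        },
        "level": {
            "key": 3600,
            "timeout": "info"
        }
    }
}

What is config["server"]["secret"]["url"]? "debug"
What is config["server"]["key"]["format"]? False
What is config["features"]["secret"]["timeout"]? True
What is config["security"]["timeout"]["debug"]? 3.4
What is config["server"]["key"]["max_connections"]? True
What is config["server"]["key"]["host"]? True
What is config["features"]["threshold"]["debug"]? "us-east-1"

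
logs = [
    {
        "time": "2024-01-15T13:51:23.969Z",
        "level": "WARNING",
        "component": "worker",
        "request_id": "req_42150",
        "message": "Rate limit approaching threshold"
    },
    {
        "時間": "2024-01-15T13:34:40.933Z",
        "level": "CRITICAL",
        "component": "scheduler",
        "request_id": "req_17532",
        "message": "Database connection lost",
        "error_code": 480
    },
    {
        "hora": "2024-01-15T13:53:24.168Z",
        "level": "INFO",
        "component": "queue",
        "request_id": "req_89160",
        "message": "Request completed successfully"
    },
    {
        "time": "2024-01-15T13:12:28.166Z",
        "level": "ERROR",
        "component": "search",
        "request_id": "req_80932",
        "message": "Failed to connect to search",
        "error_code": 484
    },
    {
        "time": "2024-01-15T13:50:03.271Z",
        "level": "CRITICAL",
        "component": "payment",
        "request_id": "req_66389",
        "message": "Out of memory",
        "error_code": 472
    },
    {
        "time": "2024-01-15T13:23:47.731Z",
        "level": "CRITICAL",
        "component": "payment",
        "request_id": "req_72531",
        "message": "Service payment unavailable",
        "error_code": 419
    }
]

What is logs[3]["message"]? "Failed to connect to search"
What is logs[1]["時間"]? "2024-01-15T13:34:40.933Z"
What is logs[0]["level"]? "WARNING"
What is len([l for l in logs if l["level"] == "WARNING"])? 1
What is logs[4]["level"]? "CRITICAL"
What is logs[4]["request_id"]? "req_66389"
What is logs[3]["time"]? "2024-01-15T13:12:28.166Z"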